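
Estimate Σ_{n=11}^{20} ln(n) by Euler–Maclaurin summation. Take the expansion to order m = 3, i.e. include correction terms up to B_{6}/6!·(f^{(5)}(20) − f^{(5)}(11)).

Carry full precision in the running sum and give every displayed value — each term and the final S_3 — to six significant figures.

∫_11^20 ln(x) dx evaluates to 24.5378.
Boundary: ½(f(11) + f(20)) = ½(2.39790 + 2.99573) = 2.69681.
Integral + boundary = 27.2346.
k=1: B_{2}/(2)! × [f^{(1)}(20) − f^{(1)}(11)] = 1/12 × (0.0500000 − 0.0909091) = -0.00340909.
After k=1: 27.2312.
k=2: B_{4}/(4)! × [f^{(3)}(20) − f^{(3)}(11)] = −1/720 × (0.000250000 − 0.00150263) = 1.73976e-06.
After k=2: 27.2312.
k=3: B_{6}/(6)! × [f^{(5)}(20) − f^{(5)}(11)] = 1/30240 × (7.50000e-06 − 0.000149021) = -4.67993e-09.

S_3 ≈ 27.2312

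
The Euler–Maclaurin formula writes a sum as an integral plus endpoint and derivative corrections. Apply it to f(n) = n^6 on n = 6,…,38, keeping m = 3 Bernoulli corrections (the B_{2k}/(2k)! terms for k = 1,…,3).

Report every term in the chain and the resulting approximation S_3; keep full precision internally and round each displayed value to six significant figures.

Integral: ∫_6^38 x^6 dx = 1.63450e+10.
Endpoint term: (f(6) + f(38))/2 = (46656.0 + 3.01094e+09)/2 = 1.50549e+09.
Integral + boundary = 1.78505e+10.
k=1: B_{2}/(2)! × [f^{(1)}(38) − f^{(1)}(6)] = 1/12 × (4.75411e+08 − 46656.0) = 3.96137e+07.
Partial sum through k=1: 1.78901e+10.
k=2: B_{4}/(4)! × [f^{(3)}(38) − f^{(3)}(6)] = −1/720 × (6.58464e+06 − 25920.0) = -9109.33.
Partial sum through k=2: 1.78901e+10.
k=3: B_{6}/(6)! × [f^{(5)}(38) − f^{(5)}(6)] = 1/30240 × (27360.0 − 4320.00) = 0.761905.

S_3 ≈ 1.78901e+10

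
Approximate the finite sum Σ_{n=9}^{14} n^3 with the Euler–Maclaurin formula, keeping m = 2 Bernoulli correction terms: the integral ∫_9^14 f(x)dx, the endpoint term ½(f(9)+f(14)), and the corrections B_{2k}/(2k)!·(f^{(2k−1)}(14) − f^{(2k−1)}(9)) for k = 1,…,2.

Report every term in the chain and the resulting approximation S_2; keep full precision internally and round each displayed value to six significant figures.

∫_9^14 x^3 dx evaluates to 7963.75.
Boundary: ½(f(9) + f(14)) = ½(729.000 + 2744.00) = 1736.50.
Integral + boundary = 9700.25.
k=1: B_{2}/(2)! × [f^{(1)}(14) − f^{(1)}(9)] = 1/12 × (588.000 − 243.000) = 28.7500.
After k=1: 9729.00.
k=2: B_{4}/(4)! × [f^{(3)}(14) − f^{(3)}(9)] = −1/720 × (6.00000 − 6.00000) = 0.00000.

S_2 ≈ 9729.00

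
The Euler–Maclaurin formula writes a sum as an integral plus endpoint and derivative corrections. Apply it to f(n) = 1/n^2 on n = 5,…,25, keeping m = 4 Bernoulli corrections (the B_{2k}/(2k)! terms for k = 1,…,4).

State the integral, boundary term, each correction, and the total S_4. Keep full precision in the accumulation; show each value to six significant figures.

Integral: ∫_5^25 1/x^2 dx = 0.160000.
½[f(5) + f(25)] = ½[0.0400000 + 0.00160000] = 0.0208000.
So far: 0.180800.
k=1: B_{2}/(2)! × [f^{(1)}(25) − f^{(1)}(5)] = 1/12 × (-0.000128000 − (-0.0160000)) = 0.00132267.
Running total after k=1: 0.182123.
k=2: B_{4}/(4)! × [f^{(3)}(25) − f^{(3)}(5)] = −1/720 × (-2.45760e-06 − (-0.00768000)) = -1.06633e-05.
Running total after k=2: 0.182112.
k=3: B_{6}/(6)! × [f^{(5)}(25) − f^{(5)}(5)] = 1/30240 × (-1.17965e-07 − (-0.00921600)) = 3.04758e-07.
Running total after k=3: 0.182112.
k=4: B_{8}/(8)! × [f^{(7)}(25) − f^{(7)}(5)] = −1/1209600 × (-1.05696e-08 − (-0.0206438)) = -1.70667e-08.

S_4 ≈ 0.182112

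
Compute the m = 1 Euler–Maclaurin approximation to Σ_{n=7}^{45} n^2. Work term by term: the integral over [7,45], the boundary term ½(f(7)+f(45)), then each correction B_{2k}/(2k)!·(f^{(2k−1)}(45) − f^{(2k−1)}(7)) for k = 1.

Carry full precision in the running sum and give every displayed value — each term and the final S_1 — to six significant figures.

∫_7^45 x^2 dx evaluates to 30260.7.
Boundary: ½(f(7) + f(45)) = ½(49.0000 + 2025.00) = 1037.00.
Integral + boundary = 31297.7.
Order-1 term: 1/12 · (90.0000 − 14.0000) = 6.33333.

S_1 ≈ 31304.0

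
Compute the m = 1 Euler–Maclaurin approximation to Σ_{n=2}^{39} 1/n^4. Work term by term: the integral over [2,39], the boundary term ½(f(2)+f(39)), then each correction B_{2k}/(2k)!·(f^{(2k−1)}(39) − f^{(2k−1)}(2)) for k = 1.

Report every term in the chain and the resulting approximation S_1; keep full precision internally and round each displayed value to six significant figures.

S_1 ≈ 0.0833279

∫_2^39 1/x^4 dx evaluates to 0.0416610.
Endpoint term: (f(2) + f(39))/2 = (0.0625000 + 4.32257e-07)/2 = 0.0312502.
So far: 0.0729113.
Correction k=1: B_{2}/2! · (f^{(1)}(39) − f^{(1)}(2)) = 1/12 · (-4.43340e-08 − (-0.125000)) = 0.0104167.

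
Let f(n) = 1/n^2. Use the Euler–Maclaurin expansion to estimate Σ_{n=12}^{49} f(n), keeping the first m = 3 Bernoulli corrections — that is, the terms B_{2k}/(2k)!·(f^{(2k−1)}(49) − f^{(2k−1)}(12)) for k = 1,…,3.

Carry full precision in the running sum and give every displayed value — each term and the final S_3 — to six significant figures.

S_3 ≈ 0.0667005

Integral: ∫_12^49 1/x^2 dx = 0.0629252.
Endpoint term: (f(12) + f(49))/2 = (0.00694444 + 0.000416493)/2 = 0.00368047.
Integral + boundary = 0.0666056.
Order-1 term: 1/12 · (-1.69997e-05 − (-0.00115741)) = 9.50340e-05.
Partial sum through k=1: 0.0667007.
Order-2 term: −1/720 · (-8.49632e-08 − (-9.64506e-05)) = -1.33841e-07.
Partial sum through k=2: 0.0667005.
Order-3 term: 1/30240 · (-1.06160e-09 − (-2.00939e-05)) = 6.64445e-10.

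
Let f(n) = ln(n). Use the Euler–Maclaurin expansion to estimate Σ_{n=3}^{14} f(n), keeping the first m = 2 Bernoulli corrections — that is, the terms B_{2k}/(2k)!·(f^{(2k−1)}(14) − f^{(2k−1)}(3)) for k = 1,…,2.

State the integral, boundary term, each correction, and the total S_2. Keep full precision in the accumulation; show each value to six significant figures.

∫_3^14 ln(x) dx evaluates to 22.6510.
½[f(3) + f(14)] = ½[1.09861 + 2.63906] = 1.86883.
So far: 24.5198.
k=1: B_{2}/(2)! × [f^{(1)}(14) − f^{(1)}(3)] = 1/12 × (0.0714286 − 0.333333) = -0.0218254.
Partial sum through k=1: 24.4980.
k=2: B_{4}/(4)! × [f^{(3)}(14) − f^{(3)}(3)] = −1/720 × (0.000728863 − 0.0740741) = 0.000101868.

S_2 ≈ 24.4981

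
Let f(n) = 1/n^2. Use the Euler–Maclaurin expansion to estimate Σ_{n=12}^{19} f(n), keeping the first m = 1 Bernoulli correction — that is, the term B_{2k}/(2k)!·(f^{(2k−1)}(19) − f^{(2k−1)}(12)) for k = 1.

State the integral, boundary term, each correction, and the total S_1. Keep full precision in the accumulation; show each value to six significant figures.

S_1 ≈ 0.0356312

∫_12^19 1/x^2 dx evaluates to 0.0307018.
Endpoint term: (f(12) + f(19))/2 = (0.00694444 + 0.00277008)/2 = 0.00485726.
So far: 0.0355590.
Correction k=1: B_{2}/2! · (f^{(1)}(19) − f^{(1)}(12)) = 1/12 · (-0.000291588 − (-0.00115741)) = 7.21516e-05.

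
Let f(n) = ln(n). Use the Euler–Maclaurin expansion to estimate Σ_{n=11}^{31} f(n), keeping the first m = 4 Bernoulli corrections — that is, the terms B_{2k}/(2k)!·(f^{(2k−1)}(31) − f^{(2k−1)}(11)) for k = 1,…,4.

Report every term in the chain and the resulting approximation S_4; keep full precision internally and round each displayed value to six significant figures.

The integral term ∫_11^31 ln(x) dx = 60.0768.
½[f(11) + f(31)] = ½[2.39790 + 3.43399] = 2.91594.
Running total after boundary: 62.9927.
Correction k=1: B_{2}/2! · (f^{(1)}(31) − f^{(1)}(11)) = 1/12 · (0.0322581 − 0.0909091) = -0.00488759.
Running total after k=1: 62.9878.
Correction k=2: B_{4}/4! · (f^{(3)}(31) − f^{(3)}(11)) = −1/720 · (6.71344e-05 − 0.00150263) = 1.99374e-06.
Running total after k=2: 62.9878.
Correction k=3: B_{6}/6! · (f^{(5)}(31) − f^{(5)}(11)) = 1/30240 · (8.38306e-07 − 0.000149021) = -4.90023e-09.
Running total after k=3: 62.9878.
Correction k=4: B_{8}/8! · (f^{(7)}(31) − f^{(7)}(11)) = −1/1209600 · (2.61698e-08 − 3.69474e-05) = 3.05235e-11.

S_4 ≈ 62.9878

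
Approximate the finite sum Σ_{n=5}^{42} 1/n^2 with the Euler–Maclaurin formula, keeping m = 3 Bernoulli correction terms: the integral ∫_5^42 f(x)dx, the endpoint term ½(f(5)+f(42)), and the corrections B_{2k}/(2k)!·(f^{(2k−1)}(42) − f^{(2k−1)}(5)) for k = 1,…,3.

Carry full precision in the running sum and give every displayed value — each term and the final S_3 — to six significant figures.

Integral: ∫_5^42 1/x^2 dx = 0.176190.
Endpoint term: (f(5) + f(42))/2 = (0.0400000 + 0.000566893)/2 = 0.0202834.
Running total after boundary: 0.196474.
k=1: B_{2}/(2)! × [f^{(1)}(42) − f^{(1)}(5)] = 1/12 × (-2.69949e-05 − (-0.0160000)) = 0.00133108.
After k=1: 0.197805.
k=2: B_{4}/(4)! × [f^{(3)}(42) − f^{(3)}(5)] = −1/720 × (-1.83639e-07 − (-0.00768000)) = -1.06664e-05.
After k=2: 0.197794.
k=3: B_{6}/(6)! × [f^{(5)}(42) − f^{(5)}(5)] = 1/30240 × (-3.12311e-09 − (-0.00921600)) = 3.04762e-07.

S_3 ≈ 0.197795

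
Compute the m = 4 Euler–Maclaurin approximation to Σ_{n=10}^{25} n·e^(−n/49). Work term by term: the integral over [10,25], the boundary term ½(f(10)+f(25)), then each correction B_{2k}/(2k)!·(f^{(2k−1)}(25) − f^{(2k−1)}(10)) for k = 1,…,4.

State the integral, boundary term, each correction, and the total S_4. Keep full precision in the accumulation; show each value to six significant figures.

∫_10^25 x·e^(−x/49) dx evaluates to 180.357.
½[f(10) + f(25)] = ½[8.15396 + 15.0093] = 11.5816.
So far: 191.938.
k=1: B_{2}/(2)! × [f^{(1)}(25) − f^{(1)}(10)] = 1/12 × (0.294060 − 0.648988) = -0.0295774.
Running total after k=1: 191.909.
k=2: B_{4}/(4)! × [f^{(3)}(25) − f^{(3)}(10)] = −1/720 × (0.000622577 − 0.000949513) = 4.54078e-07.
Running total after k=2: 191.909.
k=3: B_{6}/(6)! × [f^{(5)}(25) − f^{(5)}(10)] = 1/30240 × (4.67588e-07 − 6.78353e-07) = -6.96975e-12.
Running total after k=3: 191.909.
k=4: B_{8}/(8)! × [f^{(7)}(25) − f^{(7)}(10)] = −1/1209600 × (2.81498e-10 − 4.00350e-10) = 9.82573e-17.

S_4 ≈ 191.909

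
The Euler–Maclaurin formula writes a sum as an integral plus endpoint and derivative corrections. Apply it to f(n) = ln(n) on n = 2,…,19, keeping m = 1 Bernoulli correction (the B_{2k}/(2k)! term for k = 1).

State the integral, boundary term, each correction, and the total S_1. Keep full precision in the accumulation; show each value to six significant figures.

Integral: ∫_2^19 ln(x) dx = 37.5580.
Endpoint term: (f(2) + f(19))/2 = (0.693147 + 2.94444)/2 = 1.81879.
Integral + boundary = 39.3768.
Order-1 term: 1/12 · (0.0526316 − 0.500000) = -0.0372807.

S_1 ≈ 39.3396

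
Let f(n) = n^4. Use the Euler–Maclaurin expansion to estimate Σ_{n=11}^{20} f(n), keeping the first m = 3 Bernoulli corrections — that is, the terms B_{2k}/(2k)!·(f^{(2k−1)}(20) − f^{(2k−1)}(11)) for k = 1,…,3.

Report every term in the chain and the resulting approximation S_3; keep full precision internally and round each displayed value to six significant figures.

The integral term ∫_11^20 x^4 dx = 607790.
½[f(11) + f(20)] = ½[14641.0 + 160000] = 87320.5.
So far: 695110.
Correction k=1: B_{2}/2! · (f^{(1)}(20) − f^{(1)}(11)) = 1/12 · (32000.0 − 5324.00) = 2223.00.
Running total after k=1: 697333.
Correction k=2: B_{4}/4! · (f^{(3)}(20) − f^{(3)}(11)) = −1/720 · (480.000 − 264.000) = -0.300000.
Running total after k=2: 697333.
Correction k=3: B_{6}/6! · (f^{(5)}(20) − f^{(5)}(11)) = 1/30240 · (0.00000 − 0.00000) = 0.00000.

S_3 ≈ 697333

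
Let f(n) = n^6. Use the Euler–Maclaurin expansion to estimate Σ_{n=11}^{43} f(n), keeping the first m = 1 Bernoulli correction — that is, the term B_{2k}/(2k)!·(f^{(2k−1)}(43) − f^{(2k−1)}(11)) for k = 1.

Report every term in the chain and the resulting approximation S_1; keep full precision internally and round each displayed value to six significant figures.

Integral: ∫_11^43 x^6 dx = 3.88284e+10.
Endpoint term: (f(11) + f(43))/2 = (1.77156e+06 + 6.32136e+09)/2 = 3.16157e+09.
Running total after boundary: 4.19900e+10.
Correction k=1: B_{2}/2! · (f^{(1)}(43) − f^{(1)}(11)) = 1/12 · (8.82051e+08 − 966306) = 7.34237e+07.

S_1 ≈ 4.20634e+10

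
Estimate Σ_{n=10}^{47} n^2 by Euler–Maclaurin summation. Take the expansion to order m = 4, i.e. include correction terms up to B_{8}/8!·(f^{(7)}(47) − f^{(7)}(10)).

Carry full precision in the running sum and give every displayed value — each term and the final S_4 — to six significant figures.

The integral term ∫_10^47 x^2 dx = 34274.3.
½[f(10) + f(47)] = ½[100.000 + 2209.00] = 1154.50.
Running total after boundary: 35428.8.
Order-1 term: 1/12 · (94.0000 − 20.0000) = 6.16667.
Partial sum through k=1: 35435.0.
Order-2 term: −1/720 · (0.00000 − 0.00000) = 0.00000.
Partial sum through k=2: 35435.0.
Order-3 term: 1/30240 · (0.00000 − 0.00000) = 0.00000.
Partial sum through k=3: 35435.0.
Order-4 term: −1/1209600 · (0.00000 − 0.00000) = 0.00000.

S_4 ≈ 35435.0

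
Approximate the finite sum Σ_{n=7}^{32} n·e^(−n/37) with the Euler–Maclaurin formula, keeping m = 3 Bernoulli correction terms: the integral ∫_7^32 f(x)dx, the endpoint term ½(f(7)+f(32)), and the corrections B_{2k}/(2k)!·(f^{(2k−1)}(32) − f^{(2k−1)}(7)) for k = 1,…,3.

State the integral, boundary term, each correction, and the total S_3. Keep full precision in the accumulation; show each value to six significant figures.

The integral term ∫_7^32 x·e^(−x/37) dx = 272.292.
½[f(7) + f(32)] = ½[5.79341 + 13.4755] = 9.63444.
Integral + boundary = 281.926.
Correction k=1: B_{2}/2! · (f^{(1)}(32) − f^{(1)}(7)) = 1/12 · (0.0569065 − 0.671051) = -0.0511787.
Partial sum through k=1: 281.875.
Correction k=2: B_{4}/4! · (f^{(3)}(32) − f^{(3)}(7)) = −1/720 · (0.000656774 − 0.00169928) = 1.44792e-06.
Partial sum through k=2: 281.875.
Correction k=3: B_{6}/6! · (f^{(5)}(32) − f^{(5)}(7)) = 1/30240 · (9.29131e-07 − 2.12446e-06) = -3.95279e-11.

S_3 ≈ 281.875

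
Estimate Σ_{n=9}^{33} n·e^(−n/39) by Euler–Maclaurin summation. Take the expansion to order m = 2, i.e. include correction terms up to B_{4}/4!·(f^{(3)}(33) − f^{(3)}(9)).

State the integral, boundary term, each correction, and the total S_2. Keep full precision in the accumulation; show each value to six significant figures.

S_2 ≈ 292.024

Integral: ∫_9^33 x·e^(−x/39) dx = 281.417.
½[f(9) + f(33)] = ½[7.14530 + 14.1590] = 10.6522.
Integral + boundary = 292.069.
Order-1 term: 1/12 · (0.0660095 − 0.610710) = -0.0453917.
Partial sum through k=1: 292.024.
Order-2 term: −1/720 · (0.000607583 − 0.00144547) = 1.16373e-06.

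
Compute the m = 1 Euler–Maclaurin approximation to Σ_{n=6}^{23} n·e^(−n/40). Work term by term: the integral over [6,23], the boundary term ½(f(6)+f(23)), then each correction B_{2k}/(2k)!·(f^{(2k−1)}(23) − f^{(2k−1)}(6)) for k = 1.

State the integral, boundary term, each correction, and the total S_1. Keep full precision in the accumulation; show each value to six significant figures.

∫_6^23 x·e^(−x/40) dx evaluates to 165.686.
½[f(6) + f(23)] = ½[5.16425 + 12.9422] = 9.05323.
Integral + boundary = 174.740.
Order-1 term: 1/12 · (0.239150 − 0.731602) = -0.0410377.

S_1 ≈ 174.699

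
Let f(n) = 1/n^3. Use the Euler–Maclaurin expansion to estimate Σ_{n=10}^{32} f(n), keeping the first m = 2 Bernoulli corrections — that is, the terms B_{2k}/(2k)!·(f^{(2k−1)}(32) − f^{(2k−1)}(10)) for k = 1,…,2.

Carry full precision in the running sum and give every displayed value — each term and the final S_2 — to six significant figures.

Integral: ∫_10^32 1/x^3 dx = 0.00451172.
Endpoint term: (f(10) + f(32))/2 = (0.00100000 + 3.05176e-05)/2 = 0.000515259.
Integral + boundary = 0.00502698.
Order-1 term: 1/12 · (-2.86102e-06 − (-0.000300000)) = 2.47616e-05.
Partial sum through k=1: 0.00505174.
Order-2 term: −1/720 · (-5.58794e-08 − (-6.00000e-05)) = -8.32557e-08.

S_2 ≈ 0.00505166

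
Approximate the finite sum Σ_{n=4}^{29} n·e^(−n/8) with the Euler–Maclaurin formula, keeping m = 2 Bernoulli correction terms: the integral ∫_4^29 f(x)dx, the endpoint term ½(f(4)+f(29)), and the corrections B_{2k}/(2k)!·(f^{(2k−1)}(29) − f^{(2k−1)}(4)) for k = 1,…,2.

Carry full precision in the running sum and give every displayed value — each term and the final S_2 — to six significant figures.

S_2 ≈ 51.9072

Integral: ∫_4^29 x·e^(−x/8) dx = 50.3388.
½[f(4) + f(29)] = ½[2.42612 + 0.772824] = 1.59947.
Running total after boundary: 51.9383.
k=1: B_{2}/(2)! × [f^{(1)}(29) − f^{(1)}(4)] = 1/12 × (-0.0699539 − 0.303265) = -0.0311016.
After k=1: 51.9072.
k=2: B_{4}/(4)! × [f^{(3)}(29) − f^{(3)}(4)] = −1/720 × (-0.000260245 − 0.0236926) = 3.32678e-05.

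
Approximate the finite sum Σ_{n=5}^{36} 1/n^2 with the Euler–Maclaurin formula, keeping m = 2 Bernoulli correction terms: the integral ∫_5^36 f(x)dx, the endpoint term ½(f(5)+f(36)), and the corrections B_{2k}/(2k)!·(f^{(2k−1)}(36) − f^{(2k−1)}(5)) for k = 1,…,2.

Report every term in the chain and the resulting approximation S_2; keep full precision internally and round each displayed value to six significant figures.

The integral term ∫_5^36 1/x^2 dx = 0.172222.
Boundary: ½(f(5) + f(36)) = ½(0.0400000 + 0.000771605) = 0.0203858.
So far: 0.192608.
Order-1 term: 1/12 · (-4.28669e-05 − (-0.0160000)) = 0.00132976.
Partial sum through k=1: 0.193938.
Order-2 term: −1/720 · (-3.96916e-07 − (-0.00768000)) = -1.06661e-05.

S_2 ≈ 0.193927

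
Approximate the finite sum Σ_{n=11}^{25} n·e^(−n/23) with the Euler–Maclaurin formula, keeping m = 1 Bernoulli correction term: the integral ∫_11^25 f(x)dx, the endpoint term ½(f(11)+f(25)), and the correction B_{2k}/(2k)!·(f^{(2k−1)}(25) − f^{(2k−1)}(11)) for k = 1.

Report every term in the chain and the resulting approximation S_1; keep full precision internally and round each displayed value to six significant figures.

The integral term ∫_11^25 x·e^(−x/23) dx = 112.416.
Endpoint term: (f(11) + f(25))/2 = (6.81847 + 8.43103)/2 = 7.62475.
Integral + boundary = 120.041.
k=1: B_{2}/(2)! × [f^{(1)}(25) − f^{(1)}(11)] = 1/12 × (-0.0293253 − 0.323405) = -0.0293942.

S_1 ≈ 120.012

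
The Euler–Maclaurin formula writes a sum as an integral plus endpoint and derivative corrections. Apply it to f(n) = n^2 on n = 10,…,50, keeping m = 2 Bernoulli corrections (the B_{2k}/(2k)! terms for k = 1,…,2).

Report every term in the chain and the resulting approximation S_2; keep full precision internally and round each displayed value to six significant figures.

S_2 ≈ 42640.0

∫_10^50 x^2 dx evaluates to 41333.3.
Boundary: ½(f(10) + f(50)) = ½(100.000 + 2500.00) = 1300.00.
Running total after boundary: 42633.3.
Correction k=1: B_{2}/2! · (f^{(1)}(50) − f^{(1)}(10)) = 1/12 · (100.000 − 20.0000) = 6.66667.
Running total after k=1: 42640.0.
Correction k=2: B_{4}/4! · (f^{(3)}(50) − f^{(3)}(10)) = −1/720 · (0.00000 − 0.00000) = 0.00000.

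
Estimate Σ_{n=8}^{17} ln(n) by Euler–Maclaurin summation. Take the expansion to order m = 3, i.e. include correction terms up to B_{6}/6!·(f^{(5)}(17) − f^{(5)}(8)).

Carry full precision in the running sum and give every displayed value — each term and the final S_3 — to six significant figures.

S_3 ≈ 24.9799

The integral term ∫_8^17 ln(x) dx = 22.5291.
Endpoint term: (f(8) + f(17))/2 = (2.07944 + 2.83321)/2 = 2.45633.
Running total after boundary: 24.9854.
Correction k=1: B_{2}/2! · (f^{(1)}(17) − f^{(1)}(8)) = 1/12 · (0.0588235 − 0.125000) = -0.00551471.
After k=1: 24.9799.
Correction k=2: B_{4}/4! · (f^{(3)}(17) − f^{(3)}(8)) = −1/720 · (0.000407083 − 0.00390625) = 4.85995e-06.
After k=2: 24.9799.
Correction k=3: B_{6}/6! · (f^{(5)}(17) − f^{(5)}(8)) = 1/30240 · (1.69031e-05 − 0.000732422) = -2.36613e-08.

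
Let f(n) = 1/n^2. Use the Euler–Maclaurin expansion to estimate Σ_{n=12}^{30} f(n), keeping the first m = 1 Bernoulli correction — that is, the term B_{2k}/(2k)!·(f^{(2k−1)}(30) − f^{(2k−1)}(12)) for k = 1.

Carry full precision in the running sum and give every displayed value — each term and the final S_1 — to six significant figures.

S_1 ≈ 0.0541181

The integral term ∫_12^30 1/x^2 dx = 0.0500000.
Endpoint term: (f(12) + f(30))/2 = (0.00694444 + 0.00111111)/2 = 0.00402778.
So far: 0.0540278.
k=1: B_{2}/(2)! × [f^{(1)}(30) − f^{(1)}(12)] = 1/12 × (-7.40741e-05 − (-0.00115741)) = 9.02778e-05.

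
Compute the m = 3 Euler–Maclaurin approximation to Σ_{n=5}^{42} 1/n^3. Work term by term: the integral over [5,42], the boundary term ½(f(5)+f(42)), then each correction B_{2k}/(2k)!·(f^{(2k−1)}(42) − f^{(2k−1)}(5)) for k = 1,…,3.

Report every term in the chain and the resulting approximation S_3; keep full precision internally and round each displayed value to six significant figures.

The integral term ∫_5^42 1/x^3 dx = 0.0197166.
Boundary: ½(f(5) + f(42)) = ½(0.00800000 + 1.34975e-05) = 0.00400675.
Running total after boundary: 0.0237233.
k=1: B_{2}/(2)! × [f^{(1)}(42) − f^{(1)}(5)] = 1/12 × (-9.64104e-07 − (-0.00480000)) = 0.000399920.
Partial sum through k=1: 0.0241232.
k=2: B_{4}/(4)! × [f^{(3)}(42) − f^{(3)}(5)] = −1/720 × (-1.09309e-08 − (-0.00384000)) = -5.33332e-06.
Partial sum through k=2: 0.0241179.
k=3: B_{6}/(6)! × [f^{(5)}(42) − f^{(5)}(5)] = 1/30240 × (-2.60259e-10 − (-0.00645120)) = 2.13333e-07.

S_3 ≈ 0.0241181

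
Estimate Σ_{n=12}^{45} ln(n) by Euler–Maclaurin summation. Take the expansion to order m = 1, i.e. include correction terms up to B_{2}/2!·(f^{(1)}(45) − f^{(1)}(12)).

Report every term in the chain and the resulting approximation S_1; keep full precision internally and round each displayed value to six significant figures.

The integral term ∫_12^45 ln(x) dx = 108.481.
½[f(12) + f(45)] = ½[2.48491 + 3.80666] = 3.14578.
So far: 111.627.
k=1: B_{2}/(2)! × [f^{(1)}(45) − f^{(1)}(12)] = 1/12 × (0.0222222 − 0.0833333) = -0.00509259.

S_1 ≈ 111.622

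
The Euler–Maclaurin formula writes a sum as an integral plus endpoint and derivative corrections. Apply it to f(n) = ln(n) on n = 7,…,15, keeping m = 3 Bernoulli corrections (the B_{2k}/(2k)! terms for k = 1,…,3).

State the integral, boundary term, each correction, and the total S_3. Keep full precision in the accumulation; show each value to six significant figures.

Integral: ∫_7^15 ln(x) dx = 18.9994.
Boundary: ½(f(7) + f(15)) = ½(1.94591 + 2.70805) = 2.32698.
Integral + boundary = 21.3264.
k=1: B_{2}/(2)! × [f^{(1)}(15) − f^{(1)}(7)] = 1/12 × (0.0666667 − 0.142857) = -0.00634921.
Running total after k=1: 21.3200.
k=2: B_{4}/(4)! × [f^{(3)}(15) − f^{(3)}(7)] = −1/720 × (0.000592593 − 0.00583090) = 7.27543e-06.
Running total after k=2: 21.3200.
k=3: B_{6}/(6)! × [f^{(5)}(15) − f^{(5)}(7)] = 1/30240 × (3.16049e-05 − 0.00142798) = -4.61763e-08.

S_3 ≈ 21.3200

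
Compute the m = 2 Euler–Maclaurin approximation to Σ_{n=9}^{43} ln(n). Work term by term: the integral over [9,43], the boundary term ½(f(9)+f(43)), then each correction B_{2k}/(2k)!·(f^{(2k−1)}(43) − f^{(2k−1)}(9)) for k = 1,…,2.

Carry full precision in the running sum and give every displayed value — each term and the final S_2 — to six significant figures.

Integral: ∫_9^43 ln(x) dx = 107.957.
½[f(9) + f(43)] = ½[2.19722 + 3.76120] = 2.97921.
So far: 110.936.
k=1: B_{2}/(2)! × [f^{(1)}(43) − f^{(1)}(9)] = 1/12 × (0.0232558 − 0.111111) = -0.00732127.
After k=1: 110.928.
k=2: B_{4}/(4)! × [f^{(3)}(43) − f^{(3)}(9)] = −1/720 × (2.51550e-05 − 0.00274348) = 3.77546e-06.

S_2 ≈ 110.928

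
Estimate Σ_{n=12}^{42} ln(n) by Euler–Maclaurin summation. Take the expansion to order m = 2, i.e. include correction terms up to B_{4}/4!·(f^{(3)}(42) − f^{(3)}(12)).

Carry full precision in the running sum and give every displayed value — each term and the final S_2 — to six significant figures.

Integral: ∫_12^42 ln(x) dx = 97.1632.
½[f(12) + f(42)] = ½[2.48491 + 3.73767] = 3.11129.
Running total after boundary: 100.275.
k=1: B_{2}/(2)! × [f^{(1)}(42) − f^{(1)}(12)] = 1/12 × (0.0238095 − 0.0833333) = -0.00496032.
After k=1: 100.270.
k=2: B_{4}/(4)! × [f^{(3)}(42) − f^{(3)}(12)] = −1/720 × (2.69949e-05 − 0.00115741) = 1.57002e-06.

S_2 ≈ 100.270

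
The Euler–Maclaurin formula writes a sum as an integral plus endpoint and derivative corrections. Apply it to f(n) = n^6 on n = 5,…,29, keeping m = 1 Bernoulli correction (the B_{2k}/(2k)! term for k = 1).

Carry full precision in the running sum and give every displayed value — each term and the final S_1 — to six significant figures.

Integral: ∫_5^29 x^6 dx = 2.46426e+09.
Boundary: ½(f(5) + f(29)) = ½(15625.0 + 5.94823e+08) = 2.97419e+08.
Integral + boundary = 2.76168e+09.
Order-1 term: 1/12 · (1.23067e+08 − 18750.0) = 1.02540e+07.

S_1 ≈ 2.77193e+09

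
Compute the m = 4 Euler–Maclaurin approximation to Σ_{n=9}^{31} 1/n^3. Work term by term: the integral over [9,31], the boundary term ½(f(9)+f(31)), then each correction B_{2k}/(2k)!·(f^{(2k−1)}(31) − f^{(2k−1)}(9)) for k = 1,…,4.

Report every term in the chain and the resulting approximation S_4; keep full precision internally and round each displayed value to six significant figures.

S_4 ≈ 0.00639288

Integral: ∫_9^31 1/x^3 dx = 0.00565255.
½[f(9) + f(31)] = ½[0.00137174 + 3.35672e-05] = 0.000702655.
Running total after boundary: 0.00635520.
Order-1 term: 1/12 · (-3.24844e-06 − (-0.000457247)) = 3.78332e-05.
Partial sum through k=1: 0.00639304.
Order-2 term: −1/720 · (-6.76054e-08 − (-0.000112901)) = -1.56712e-07.
Partial sum through k=2: 0.00639288.
Order-3 term: 1/30240 · (-2.95466e-09 − (-5.85410e-05)) = 1.93578e-09.
Partial sum through k=3: 0.00639288.
Order-4 term: −1/1209600 · (-2.21369e-10 − (-5.20365e-05)) = -4.30194e-11.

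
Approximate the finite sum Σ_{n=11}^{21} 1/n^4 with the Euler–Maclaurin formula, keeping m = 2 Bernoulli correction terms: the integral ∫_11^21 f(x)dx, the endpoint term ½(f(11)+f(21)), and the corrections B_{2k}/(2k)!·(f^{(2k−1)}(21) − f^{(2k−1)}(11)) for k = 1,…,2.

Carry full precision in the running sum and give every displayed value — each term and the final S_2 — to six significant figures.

The integral term ∫_11^21 1/x^4 dx = 0.000214445.
½[f(11) + f(21)] = ½[6.83013e-05 + 5.14189e-06] = 3.67216e-05.
Running total after boundary: 0.000251167.
k=1: B_{2}/(2)! × [f^{(1)}(21) − f^{(1)}(11)] = 1/12 × (-9.79408e-07 − (-2.48369e-05)) = 1.98812e-06.
Running total after k=1: 0.000253155.
k=2: B_{4}/(4)! × [f^{(3)}(21) − f^{(3)}(11)] = −1/720 × (-6.66264e-08 − (-6.15790e-06)) = -8.46010e-09.

S_2 ≈ 0.000253146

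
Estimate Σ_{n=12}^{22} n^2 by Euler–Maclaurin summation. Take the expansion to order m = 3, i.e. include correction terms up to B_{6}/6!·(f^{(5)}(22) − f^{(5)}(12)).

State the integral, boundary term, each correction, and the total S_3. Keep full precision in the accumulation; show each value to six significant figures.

S_3 ≈ 3289.00

∫_12^22 x^2 dx evaluates to 2973.33.
½[f(12) + f(22)] = ½[144.000 + 484.000] = 314.000.
Running total after boundary: 3287.33.
k=1: B_{2}/(2)! × [f^{(1)}(22) − f^{(1)}(12)] = 1/12 × (44.0000 − 24.0000) = 1.66667.
Partial sum through k=1: 3289.00.
k=2: B_{4}/(4)! × [f^{(3)}(22) − f^{(3)}(12)] = −1/720 × (0.00000 − 0.00000) = 0.00000.
Partial sum through k=2: 3289.00.
k=3: B_{6}/(6)! × [f^{(5)}(22) − f^{(5)}(12)] = 1/30240 × (0.00000 − 0.00000) = 0.00000.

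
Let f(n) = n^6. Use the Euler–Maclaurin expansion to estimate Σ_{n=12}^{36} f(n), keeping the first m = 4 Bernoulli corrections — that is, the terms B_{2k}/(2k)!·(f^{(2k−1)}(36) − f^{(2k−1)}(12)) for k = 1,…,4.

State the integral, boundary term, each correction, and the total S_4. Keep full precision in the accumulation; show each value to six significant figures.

S_4 ≈ 1.23097e+10

∫_12^36 x^6 dx evaluates to 1.11898e+10.
Endpoint term: (f(12) + f(36))/2 = (2.98598e+06 + 2.17678e+09)/2 = 1.08988e+09.
So far: 1.22796e+10.
Correction k=1: B_{2}/2! · (f^{(1)}(36) − f^{(1)}(12)) = 1/12 · (3.62797e+08 − 1.49299e+06) = 3.01087e+07.
Partial sum through k=1: 1.23098e+10.
Correction k=2: B_{4}/4! · (f^{(3)}(36) − f^{(3)}(12)) = −1/720 · (5.59872e+06 − 207360) = -7488.00.
Partial sum through k=2: 1.23097e+10.
Correction k=3: B_{6}/6! · (f^{(5)}(36) − f^{(5)}(12)) = 1/30240 · (25920.0 − 8640.00) = 0.571429.
Partial sum through k=3: 1.23097e+10.
Correction k=4: B_{8}/8! · (f^{(7)}(36) − f^{(7)}(12)) = −1/1209600 · (0.00000 − 0.00000) = 0.00000.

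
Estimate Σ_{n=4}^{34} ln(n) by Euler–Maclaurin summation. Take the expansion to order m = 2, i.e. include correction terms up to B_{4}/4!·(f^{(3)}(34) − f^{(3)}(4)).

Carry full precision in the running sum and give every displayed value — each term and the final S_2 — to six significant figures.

S_2 ≈ 86.7891

The integral term ∫_4^34 ln(x) dx = 84.3511.
Endpoint term: (f(4) + f(34))/2 = (1.38629 + 3.52636)/2 = 2.45633.
Running total after boundary: 86.8074.
k=1: B_{2}/(2)! × [f^{(1)}(34) − f^{(1)}(4)] = 1/12 × (0.0294118 − 0.250000) = -0.0183824.
After k=1: 86.7890.
k=2: B_{4}/(4)! × [f^{(3)}(34) − f^{(3)}(4)] = −1/720 × (5.08854e-05 − 0.0312500) = 4.33321e-05.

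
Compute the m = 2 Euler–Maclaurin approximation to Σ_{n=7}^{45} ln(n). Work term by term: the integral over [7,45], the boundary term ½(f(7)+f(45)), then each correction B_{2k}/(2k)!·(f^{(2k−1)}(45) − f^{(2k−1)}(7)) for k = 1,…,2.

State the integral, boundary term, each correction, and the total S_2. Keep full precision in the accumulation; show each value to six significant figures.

The integral term ∫_7^45 ln(x) dx = 119.678.
½[f(7) + f(45)] = ½[1.94591 + 3.80666] = 2.87629.
Integral + boundary = 122.555.
k=1: B_{2}/(2)! × [f^{(1)}(45) − f^{(1)}(7)] = 1/12 × (0.0222222 − 0.142857) = -0.0100529.
Partial sum through k=1: 122.545.
k=2: B_{4}/(4)! × [f^{(3)}(45) − f^{(3)}(7)] = −1/720 × (2.19479e-05 − 0.00583090) = 8.06799e-06.

S_2 ≈ 122.545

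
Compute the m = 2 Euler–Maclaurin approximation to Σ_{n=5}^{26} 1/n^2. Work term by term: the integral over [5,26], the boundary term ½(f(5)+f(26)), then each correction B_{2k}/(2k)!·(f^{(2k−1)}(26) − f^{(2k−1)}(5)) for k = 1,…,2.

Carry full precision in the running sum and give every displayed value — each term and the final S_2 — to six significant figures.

Integral: ∫_5^26 1/x^2 dx = 0.161538.
Boundary: ½(f(5) + f(26)) = ½(0.0400000 + 0.00147929) = 0.0207396.
Running total after boundary: 0.182278.
Order-1 term: 1/12 · (-0.000113792 − (-0.0160000)) = 0.00132385.
Partial sum through k=1: 0.183602.
Order-2 term: −1/720 · (-2.01997e-06 − (-0.00768000)) = -1.06639e-05.

S_2 ≈ 0.183591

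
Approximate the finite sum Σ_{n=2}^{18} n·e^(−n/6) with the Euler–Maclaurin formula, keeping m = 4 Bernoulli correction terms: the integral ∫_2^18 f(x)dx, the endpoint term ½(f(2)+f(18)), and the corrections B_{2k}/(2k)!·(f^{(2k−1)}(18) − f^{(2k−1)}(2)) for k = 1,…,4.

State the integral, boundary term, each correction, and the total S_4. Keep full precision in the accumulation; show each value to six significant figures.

S_4 ≈ 28.3407

Integral: ∫_2^18 x·e^(−x/6) dx = 27.2242.
Boundary: ½(f(2) + f(18)) = ½(1.43306 + 0.896167) = 1.16461.
Running total after boundary: 28.3888.
Correction k=1: B_{2}/2! · (f^{(1)}(18) − f^{(1)}(2)) = 1/12 · (-0.0995741 − 0.477688) = -0.0481051.
After k=1: 28.3407.
Correction k=2: B_{4}/4! · (f^{(3)}(18) − f^{(3)}(2)) = −1/720 · (0.00000 − 0.0530764) = 7.37172e-05.
After k=2: 28.3407.
Correction k=3: B_{6}/6! · (f^{(5)}(18) − f^{(5)}(2)) = 1/30240 · (7.68319e-05 − 0.00258010) = -8.27801e-08.
After k=3: 28.3407.
Correction k=4: B_{8}/8! · (f^{(7)}(18) − f^{(7)}(2)) = −1/1209600 · (4.26844e-06 − 0.000102385) = 8.11149e-11.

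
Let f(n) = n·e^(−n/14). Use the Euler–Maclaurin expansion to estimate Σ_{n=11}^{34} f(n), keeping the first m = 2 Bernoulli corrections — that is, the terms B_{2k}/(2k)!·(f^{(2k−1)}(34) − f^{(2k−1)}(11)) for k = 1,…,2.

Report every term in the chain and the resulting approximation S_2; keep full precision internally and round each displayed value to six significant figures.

S_2 ≈ 104.270

Integral: ∫_11^34 x·e^(−x/14) dx = 100.283.
½[f(11) + f(34)] = ½[5.01373 + 2.99753] = 4.00563.
Running total after boundary: 104.288.
Correction k=1: B_{2}/2! · (f^{(1)}(34) − f^{(1)}(11)) = 1/12 · (-0.125947 − 0.0976701) = -0.0186347.
After k=1: 104.270.
Correction k=2: B_{4}/4! · (f^{(3)}(34) − f^{(3)}(11)) = −1/720 · (0.000257034 − 0.00514928) = 6.79478e-06.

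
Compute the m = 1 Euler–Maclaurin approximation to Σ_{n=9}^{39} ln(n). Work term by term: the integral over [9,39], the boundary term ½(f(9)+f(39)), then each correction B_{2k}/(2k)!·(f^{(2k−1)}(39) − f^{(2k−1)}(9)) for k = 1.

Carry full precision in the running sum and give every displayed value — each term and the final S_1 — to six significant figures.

S_1 ≈ 96.0272

Integral: ∫_9^39 ln(x) dx = 93.1039.
Boundary: ½(f(9) + f(39)) = ½(2.19722 + 3.66356) = 2.93039.
So far: 96.0343.
k=1: B_{2}/(2)! × [f^{(1)}(39) − f^{(1)}(9)] = 1/12 × (0.0256410 − 0.111111) = -0.00712251.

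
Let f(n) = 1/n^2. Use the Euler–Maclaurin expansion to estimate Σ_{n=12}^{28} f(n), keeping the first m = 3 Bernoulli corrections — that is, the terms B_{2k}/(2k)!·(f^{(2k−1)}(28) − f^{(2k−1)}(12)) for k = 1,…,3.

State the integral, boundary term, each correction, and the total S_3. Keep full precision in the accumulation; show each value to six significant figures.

∫_12^28 1/x^2 dx evaluates to 0.0476190.
½[f(12) + f(28)] = ½[0.00694444 + 0.00127551] = 0.00410998.
So far: 0.0517290.
k=1: B_{2}/(2)! × [f^{(1)}(28) − f^{(1)}(12)] = 1/12 × (-9.11079e-05 − (-0.00115741)) = 8.88583e-05.
Running total after k=1: 0.0518179.
k=2: B_{4}/(4)! × [f^{(3)}(28) − f^{(3)}(12)] = −1/720 × (-1.39451e-06 − (-9.64506e-05)) = -1.32022e-07.
Running total after k=2: 0.0518178.
k=3: B_{6}/(6)! × [f^{(5)}(28) − f^{(5)}(12)] = 1/30240 × (-5.33613e-08 − (-2.00939e-05)) = 6.62716e-10.

S_3 ≈ 0.0518178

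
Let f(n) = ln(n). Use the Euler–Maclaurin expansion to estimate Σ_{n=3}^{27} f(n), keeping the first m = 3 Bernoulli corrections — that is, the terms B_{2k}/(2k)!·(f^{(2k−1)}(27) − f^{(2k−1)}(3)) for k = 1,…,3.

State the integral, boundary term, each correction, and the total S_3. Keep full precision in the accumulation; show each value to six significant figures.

∫_3^27 ln(x) dx evaluates to 61.6918.
Endpoint term: (f(3) + f(27))/2 = (1.09861 + 3.29584)/2 = 2.19722.
Running total after boundary: 63.8890.
k=1: B_{2}/(2)! × [f^{(1)}(27) − f^{(1)}(3)] = 1/12 × (0.0370370 − 0.333333) = -0.0246914.
After k=1: 63.8643.
k=2: B_{4}/(4)! × [f^{(3)}(27) − f^{(3)}(3)] = −1/720 × (0.000101611 − 0.0740741) = 0.000102740.
After k=2: 63.8644.
k=3: B_{6}/(6)! × [f^{(5)}(27) − f^{(5)}(3)] = 1/30240 × (1.67260e-06 − 0.0987654) = -3.26600e-06.

S_3 ≈ 63.8644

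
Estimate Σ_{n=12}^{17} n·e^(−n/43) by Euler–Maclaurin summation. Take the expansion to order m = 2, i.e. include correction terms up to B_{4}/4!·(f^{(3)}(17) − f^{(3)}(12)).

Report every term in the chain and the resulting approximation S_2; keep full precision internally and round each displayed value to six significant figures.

The integral term ∫_12^17 x·e^(−x/43) dx = 51.6038.
½[f(12) + f(17)] = ½[9.07785 + 11.4486] = 10.2632.
Integral + boundary = 61.8670.
k=1: B_{2}/(2)! × [f^{(1)}(17) − f^{(1)}(12)] = 1/12 × (0.407199 − 0.545374) = -0.0115146.
After k=1: 61.8554.
k=2: B_{4}/(4)! × [f^{(3)}(17) − f^{(3)}(12)] = −1/720 × (0.000948669 − 0.00111322) = 2.28546e-07.

S_2 ≈ 61.8554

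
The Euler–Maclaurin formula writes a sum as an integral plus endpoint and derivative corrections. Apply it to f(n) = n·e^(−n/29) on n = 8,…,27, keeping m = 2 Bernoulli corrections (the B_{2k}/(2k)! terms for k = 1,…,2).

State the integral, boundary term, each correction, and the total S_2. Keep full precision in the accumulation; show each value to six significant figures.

S_2 ≈ 182.539

Integral: ∫_8^27 x·e^(−x/29) dx = 174.226.
Endpoint term: (f(8) + f(27))/2 = (6.07134 + 10.6419)/2 = 8.35664.
Integral + boundary = 182.583.
k=1: B_{2}/(2)! × [f^{(1)}(27) − f^{(1)}(8)] = 1/12 × (0.0271825 − 0.549561) = -0.0435315.
Partial sum through k=1: 182.539.
k=2: B_{4}/(4)! × [f^{(3)}(27) − f^{(3)}(8)] = −1/720 × (0.000969648 − 0.00245826) = 2.06752e-06.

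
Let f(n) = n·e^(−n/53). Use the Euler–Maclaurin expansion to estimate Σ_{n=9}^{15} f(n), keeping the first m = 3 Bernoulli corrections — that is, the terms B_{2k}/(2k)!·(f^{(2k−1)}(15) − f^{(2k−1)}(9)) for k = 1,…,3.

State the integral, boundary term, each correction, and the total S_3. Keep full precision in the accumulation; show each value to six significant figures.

S_3 ≈ 66.6068

∫_9^15 x·e^(−x/53) dx evaluates to 57.1716.
½[f(9) + f(15)] = ½[7.59442 + 11.3026] = 9.44850.
Running total after boundary: 66.6201.
k=1: B_{2}/(2)! × [f^{(1)}(15) − f^{(1)}(9)] = 1/12 × (0.540249 − 0.700533) = -0.0133570.
After k=1: 66.6068.
k=2: B_{4}/(4)! × [f^{(3)}(15) − f^{(3)}(9)] = −1/720 × (0.000728822 − 0.000850189) = 1.68566e-07.
After k=2: 66.6068.
k=3: B_{6}/(6)! × [f^{(5)}(15) − f^{(5)}(9)] = 1/30240 × (4.50451e-07 − 5.16550e-07) = -2.18583e-12.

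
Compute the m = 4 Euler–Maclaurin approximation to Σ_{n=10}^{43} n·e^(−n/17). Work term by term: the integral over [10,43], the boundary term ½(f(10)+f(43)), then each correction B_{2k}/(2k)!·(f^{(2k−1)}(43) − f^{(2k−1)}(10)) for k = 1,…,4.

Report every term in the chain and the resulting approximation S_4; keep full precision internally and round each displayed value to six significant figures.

The integral term ∫_10^43 x·e^(−x/17) dx = 173.586.
½[f(10) + f(43)] = ½[5.55306 + 3.42735] = 4.49021.
Integral + boundary = 178.076.
k=1: B_{2}/(2)! × [f^{(1)}(43) − f^{(1)}(10)] = 1/12 × (-0.121903 − 0.228656) = -0.0292132.
Partial sum through k=1: 178.047.
k=2: B_{4}/(4)! × [f^{(3)}(43) − f^{(3)}(10)] = −1/720 × (0.000129788 − 0.00463415) = 6.25605e-06.
Partial sum through k=2: 178.047.
k=3: B_{6}/(6)! × [f^{(5)}(43) − f^{(5)}(10)] = 1/30240 × (2.35774e-06 − 2.93325e-05) = -8.92023e-10.
Partial sum through k=3: 178.047.
k=4: B_{8}/(8)! × [f^{(7)}(43) − f^{(7)}(10)] = −1/1209600 × (1.47626e-08 − 1.47508e-07) = 1.09744e-13.

S_4 ≈ 178.047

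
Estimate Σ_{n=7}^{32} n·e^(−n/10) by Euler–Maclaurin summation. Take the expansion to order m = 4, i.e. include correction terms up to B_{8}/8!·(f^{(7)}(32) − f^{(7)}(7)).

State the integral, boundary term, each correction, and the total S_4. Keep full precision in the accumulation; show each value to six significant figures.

S_4 ≈ 69.6697

∫_7^32 x·e^(−x/10) dx evaluates to 67.2994.
Endpoint term: (f(7) + f(32))/2 = (3.47610 + 1.30439)/2 = 2.39024.
Running total after boundary: 69.6896.
Order-1 term: 1/12 · (-0.0896768 − 0.148976) = -0.0198877.
Partial sum through k=1: 69.6697.
Order-2 term: −1/720 · (-8.15244e-05 − 0.0114215) = 1.59764e-05.
Partial sum through k=2: 69.6697.
Order-3 term: 1/30240 · (7.33720e-06 − 0.000213532) = -6.81860e-09.
Partial sum through k=3: 69.6697.
Order-4 term: −1/1209600 · (1.54896e-07 − 3.12849e-06) = 2.45833e-12.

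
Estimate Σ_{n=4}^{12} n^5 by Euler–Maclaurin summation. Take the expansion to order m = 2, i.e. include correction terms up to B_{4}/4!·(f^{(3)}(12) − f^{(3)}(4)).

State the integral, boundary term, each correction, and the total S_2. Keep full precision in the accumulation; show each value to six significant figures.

Integral: ∫_4^12 x^5 dx = 496981.
½[f(4) + f(12)] = ½[1024.00 + 248832] = 124928.
Integral + boundary = 621909.
Order-1 term: 1/12 · (103680 − 1280.00) = 8533.33.
After k=1: 630443.
Order-2 term: −1/720 · (8640.00 − 960.000) = -10.6667.

S_2 ≈ 630432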